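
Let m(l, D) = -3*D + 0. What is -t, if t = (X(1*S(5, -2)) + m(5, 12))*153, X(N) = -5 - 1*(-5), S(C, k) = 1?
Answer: 5508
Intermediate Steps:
m(l, D) = -3*D
X(N) = 0 (X(N) = -5 + 5 = 0)
t = -5508 (t = (0 - 3*12)*153 = (0 - 36)*153 = -36*153 = -5508)
-t = -1*(-5508) = 5508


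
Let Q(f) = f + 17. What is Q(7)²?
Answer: 576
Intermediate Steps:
Q(f) = 17 + f
Q(7)² = (17 + 7)² = 24² = 576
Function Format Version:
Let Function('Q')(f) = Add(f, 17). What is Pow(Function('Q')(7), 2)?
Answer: 576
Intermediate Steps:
Function('Q')(f) = Add(17, f)
Pow(Function('Q')(7), 2) = Pow(Add(17, 7), 2) = Pow(24, 2) = 576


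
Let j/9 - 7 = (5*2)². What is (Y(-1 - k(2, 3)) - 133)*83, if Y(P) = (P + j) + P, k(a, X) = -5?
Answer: 69554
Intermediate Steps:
j = 963 (j = 63 + 9*(5*2)² = 63 + 9*10² = 63 + 9*100 = 63 + 900 = 963)
Y(P) = 963 + 2*P (Y(P) = (P + 963) + P = (963 + P) + P = 963 + 2*P)
(Y(-1 - k(2, 3)) - 133)*83 = ((963 + 2*(-1 - 1*(-5))) - 133)*83 = ((963 + 2*(-1 + 5)) - 133)*83 = ((963 + 2*4) - 133)*83 = ((963 + 8) - 133)*83 = (971 - 133)*83 = 838*83 = 69554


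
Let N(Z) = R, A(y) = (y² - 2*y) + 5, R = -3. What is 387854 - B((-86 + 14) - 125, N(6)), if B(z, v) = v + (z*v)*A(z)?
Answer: -22784071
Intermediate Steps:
A(y) = 5 + y² - 2*y
N(Z) = -3
B(z, v) = v + v*z*(5 + z² - 2*z) (B(z, v) = v + (z*v)*(5 + z² - 2*z) = v + (v*z)*(5 + z² - 2*z) = v + v*z*(5 + z² - 2*z))
387854 - B((-86 + 14) - 125, N(6)) = 387854 - (-3)*(1 + ((-86 + 14) - 125)*(5 + ((-86 + 14) - 125)² - 2*((-86 + 14) - 125))) = 387854 - (-3)*(1 + (-72 - 125)*(5 + (-72 - 125)² - 2*(-72 - 125))) = 387854 - (-3)*(1 - 197*(5 + (-197)² - 2*(-197))) = 387854 - (-3)*(1 - 197*(5 + 38809 + 394)) = 387854 - (-3)*(1 - 197*39208) = 387854 - (-3)*(1 - 7723976) = 387854 - (-3)*(-7723975) = 387854 - 1*23171925 = 387854 - 23171925 = -22784071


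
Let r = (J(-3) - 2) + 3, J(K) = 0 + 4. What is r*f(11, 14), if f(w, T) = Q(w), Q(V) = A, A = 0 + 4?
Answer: 20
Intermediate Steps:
A = 4
J(K) = 4
Q(V) = 4
f(w, T) = 4
r = 5 (r = (4 - 2) + 3 = 2 + 3 = 5)
r*f(11, 14) = 5*4 = 20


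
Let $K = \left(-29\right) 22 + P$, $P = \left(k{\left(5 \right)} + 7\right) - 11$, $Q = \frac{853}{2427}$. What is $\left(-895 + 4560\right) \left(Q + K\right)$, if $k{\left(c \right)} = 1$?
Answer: $- \frac{5698539910}{2427} \approx -2.348 \cdot 10^{6}$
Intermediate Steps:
$Q = \frac{853}{2427}$ ($Q = 853 \cdot \frac{1}{2427} = \frac{853}{2427} \approx 0.35146$)
$P = -3$ ($P = \left(1 + 7\right) - 11 = 8 - 11 = -3$)
$K = -641$ ($K = \left(-29\right) 22 - 3 = -638 - 3 = -641$)
$\left(-895 + 4560\right) \left(Q + K\right) = \left(-895 + 4560\right) \left(\frac{853}{2427} - 641\right) = 3665 \left(- \frac{1554854}{2427}\right) = - \frac{5698539910}{2427}$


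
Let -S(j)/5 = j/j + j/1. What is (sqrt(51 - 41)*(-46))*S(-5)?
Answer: -920*sqrt(10) ≈ -2909.3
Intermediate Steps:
S(j) = -5 - 5*j (S(j) = -5*(j/j + j/1) = -5*(1 + j*1) = -5*(1 + j) = -5 - 5*j)
(sqrt(51 - 41)*(-46))*S(-5) = (sqrt(51 - 41)*(-46))*(-5 - 5*(-5)) = (sqrt(10)*(-46))*(-5 + 25) = -46*sqrt(10)*20 = -920*sqrt(10)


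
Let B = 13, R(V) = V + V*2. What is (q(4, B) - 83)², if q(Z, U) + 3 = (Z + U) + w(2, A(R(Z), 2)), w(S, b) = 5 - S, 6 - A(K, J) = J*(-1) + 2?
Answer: 4356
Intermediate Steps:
R(V) = 3*V (R(V) = V + 2*V = 3*V)
A(K, J) = 4 + J (A(K, J) = 6 - (J*(-1) + 2) = 6 - (-J + 2) = 6 - (2 - J) = 6 + (-2 + J) = 4 + J)
q(Z, U) = U + Z (q(Z, U) = -3 + ((Z + U) + (5 - 1*2)) = -3 + ((U + Z) + (5 - 2)) = -3 + ((U + Z) + 3) = -3 + (3 + U + Z) = U + Z)
(q(4, B) - 83)² = ((13 + 4) - 83)² = (17 - 83)² = (-66)² = 4356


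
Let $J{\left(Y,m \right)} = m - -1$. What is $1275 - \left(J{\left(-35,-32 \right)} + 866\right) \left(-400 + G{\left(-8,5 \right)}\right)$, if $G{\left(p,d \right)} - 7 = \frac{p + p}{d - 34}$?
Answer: $\frac{9540110}{29} \approx 3.2897 \cdot 10^{5}$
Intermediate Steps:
$J{\left(Y,m \right)} = 1 + m$ ($J{\left(Y,m \right)} = m + 1 = 1 + m$)
$G{\left(p,d \right)} = 7 + \frac{2 p}{-34 + d}$ ($G{\left(p,d \right)} = 7 + \frac{p + p}{d - 34} = 7 + \frac{2 p}{-34 + d}$)
$1275 - \left(J{\left(-35,-32 \right)} + 866\right) \left(-400 + G{\left(-8,5 \right)}\right) = 1275 - \left(\left(1 - 32\right) + 866\right) \left(-400 + \frac{-238 + 2 \left(-8\right) + 7 \cdot 5}{-34 + 5}\right) = 1275 - \left(-31 + 866\right) \left(-400 + \frac{-238 - 16 + 35}{-29}\right) = 1275 - 835 \left(-400 - - \frac{219}{29}\right) = 1275 - 835 \left(-400 + \frac{219}{29}\right) = 1275 - 835 \left(- \frac{11381}{29}\right) = 1275 - - \frac{9503135}{29} = 1275 + \frac{9503135}{29} = \frac{9540110}{29}$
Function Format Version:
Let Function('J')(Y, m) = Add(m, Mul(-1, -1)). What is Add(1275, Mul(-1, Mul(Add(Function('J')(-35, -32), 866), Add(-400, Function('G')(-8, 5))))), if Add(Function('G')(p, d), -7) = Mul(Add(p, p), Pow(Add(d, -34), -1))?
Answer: Rational(9540110, 29) ≈ 3.2897e+5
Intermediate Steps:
Function('J')(Y, m) = Add(1, m) (Function('J')(Y, m) = Add(m, 1) = Add(1, m))
Function('G')(p, d) = Add(7, Mul(2, p, Pow(Add(-34, d), -1))) (Function('G')(p, d) = Add(7, Mul(Add(p, p), Pow(Add(d, -34), -1))) = Add(7, Mul(Mul(2, p), Pow(Add(-34, d), -1))) = Add(7, Mul(2, p, Pow(Add(-34, d), -1))))
Add(1275, Mul(-1, Mul(Add(Function('J')(-35, -32), 866), Add(-400, Function('G')(-8, 5))))) = Add(1275, Mul(-1, Mul(Add(Add(1, -32), 866), Add(-400, Mul(Pow(Add(-34, 5), -1), Add(-238, Mul(2, -8), Mul(7, 5))))))) = Add(1275, Mul(-1, Mul(Add(-31, 866), Add(-400, Mul(Pow(-29, -1), Add(-238, -16, 35)))))) = Add(1275, Mul(-1, Mul(835, Add(-400, Mul(Rational(-1, 29), -219))))) = Add(1275, Mul(-1, Mul(835, Add(-400, Rational(219, 29))))) = Add(1275, Mul(-1, Mul(835, Rational(-11381, 29)))) = Add(1275, Mul(-1, Rational(-9503135, 29))) = Add(1275, Rational(9503135, 29)) = Rational(9540110, 29)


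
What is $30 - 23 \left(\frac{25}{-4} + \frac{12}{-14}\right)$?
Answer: $\frac{5417}{28} \approx 193.46$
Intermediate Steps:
$30 - 23 \left(\frac{25}{-4} + \frac{12}{-14}\right) = 30 - 23 \left(25 \left(- \frac{1}{4}\right) + 12 \left(- \frac{1}{14}\right)\right) = 30 - 23 \left(- \frac{25}{4} - \frac{6}{7}\right) = 30 - - \frac{4577}{28} = 30 + \frac{4577}{28} = \frac{5417}{28}$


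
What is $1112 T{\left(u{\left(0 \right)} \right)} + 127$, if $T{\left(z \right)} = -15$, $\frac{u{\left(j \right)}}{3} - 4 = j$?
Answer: $-16553$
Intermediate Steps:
$u{\left(j \right)} = 12 + 3 j$
$1112 T{\left(u{\left(0 \right)} \right)} + 127 = 1112 \left(-15\right) + 127 = -16680 + 127 = -16553$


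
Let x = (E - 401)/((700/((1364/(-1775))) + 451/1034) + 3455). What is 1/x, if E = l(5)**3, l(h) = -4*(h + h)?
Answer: -27187267/688103218 ≈ -0.039510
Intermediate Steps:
l(h) = -8*h
E = -64000 (E = (-8*5)**3 = (-40)**3 = -64000)
x = -688103218/27187267 (x = (-64000 - 401)/((700/((1364/(-1775))) + 451/1034) + 3455) = -64401/((700/((1364*(-1/1775))) + 451*(1/1034)) + 3455) = -64401/((700/(-1364/1775) + 41/94) + 3455) = -64401/((700*(-1775/1364) + 41/94) + 3455) = -64401/((-310625/341 + 41/94) + 3455) = -64401/(-29184769/32054 + 3455) = -64401/81561801/32054 = -64401*32054/81561801 = -688103218/27187267 ≈ -25.310)
1/x = 1/(-688103218/27187267) = -27187267/688103218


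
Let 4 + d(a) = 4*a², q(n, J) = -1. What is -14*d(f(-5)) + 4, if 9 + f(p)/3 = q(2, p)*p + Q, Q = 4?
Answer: 60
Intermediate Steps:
f(p) = -15 - 3*p (f(p) = -27 + 3*(-p + 4) = -27 + 3*(4 - p) = -27 + (12 - 3*p) = -15 - 3*p)
d(a) = -4 + 4*a²
-14*d(f(-5)) + 4 = -14*(-4 + 4*(-15 - 3*(-5))²) + 4 = -14*(-4 + 4*(-15 + 15)²) + 4 = -14*(-4 + 4*0²) + 4 = -14*(-4 + 4*0) + 4 = -14*(-4 + 0) + 4 = -14*(-4) + 4 = 56 + 4 = 60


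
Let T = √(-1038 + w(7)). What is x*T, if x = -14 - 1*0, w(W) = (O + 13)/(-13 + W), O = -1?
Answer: -56*I*√65 ≈ -451.49*I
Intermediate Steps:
w(W) = 12/(-13 + W) (w(W) = (-1 + 13)/(-13 + W) = 12/(-13 + W))
x = -14 (x = -14 + 0 = -14)
T = 4*I*√65 (T = √(-1038 + 12/(-13 + 7)) = √(-1038 + 12/(-6)) = √(-1038 + 12*(-⅙)) = √(-1038 - 2) = √(-1040) = 4*I*√65 ≈ 32.249*I)
x*T = -56*I*√65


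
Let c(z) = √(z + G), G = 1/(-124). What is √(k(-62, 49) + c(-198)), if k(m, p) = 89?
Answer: √(342116 + 62*I*√761143)/62 ≈ 9.4632 + 0.74348*I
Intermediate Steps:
G = -1/124 ≈ -0.0080645
c(z) = √(-1/124 + z) (c(z) = √(z - 1/124) = √(-1/124 + z))
√(k(-62, 49) + c(-198)) = √(89 + √(-31 + 3844*(-198))/62) = √(89 + √(-31 - 761112)/62) = √(89 + √(-761143)/62) = √(89 + (I*√761143)/62) = √(89 + I*√761143/62)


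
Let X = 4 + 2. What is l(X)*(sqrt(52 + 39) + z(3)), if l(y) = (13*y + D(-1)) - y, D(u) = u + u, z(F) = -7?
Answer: -490 + 70*sqrt(91) ≈ 177.76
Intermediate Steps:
D(u) = 2*u
X = 6
l(y) = -2 + 12*y (l(y) = (13*y + 2*(-1)) - y = (13*y - 2) - y = (-2 + 13*y) - y = -2 + 12*y)
l(X)*(sqrt(52 + 39) + z(3)) = (-2 + 12*6)*(sqrt(52 + 39) - 7) = (-2 + 72)*(sqrt(91) - 7) = 70*(-7 + sqrt(91)) = -490 + 70*sqrt(91)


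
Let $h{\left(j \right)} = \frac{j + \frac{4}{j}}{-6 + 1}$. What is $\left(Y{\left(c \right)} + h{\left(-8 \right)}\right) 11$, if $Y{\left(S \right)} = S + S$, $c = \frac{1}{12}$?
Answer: $\frac{308}{15} \approx 20.533$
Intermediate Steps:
$c = \frac{1}{12} \approx 0.083333$
$Y{\left(S \right)} = 2 S$
$h{\left(j \right)} = - \frac{4}{5 j} - \frac{j}{5}$ ($h{\left(j \right)} = \frac{j + \frac{4}{j}}{-5} = \left(j + \frac{4}{j}\right) \left(- \frac{1}{5}\right) = - \frac{4}{5 j} - \frac{j}{5}$)
$\left(Y{\left(c \right)} + h{\left(-8 \right)}\right) 11 = \left(2 \cdot \frac{1}{12} + \frac{-4 - \left(-8\right)^{2}}{5 \left(-8\right)}\right) 11 = \left(\frac{1}{6} + \frac{1}{5} \left(- \frac{1}{8}\right) \left(-4 - 64\right)\right) 11 = \left(\frac{1}{6} + \frac{1}{5} \left(- \frac{1}{8}\right) \left(-68\right)\right) 11 = \left(\frac{1}{6} + \frac{17}{10}\right) 11 = \frac{28}{15} \cdot 11 = \frac{308}{15}$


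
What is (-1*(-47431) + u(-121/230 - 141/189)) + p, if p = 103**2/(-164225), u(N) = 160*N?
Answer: 11238326884534/237962025 ≈ 47227.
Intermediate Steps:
p = -10609/164225 (p = 10609*(-1/164225) = -10609/164225 ≈ -0.064600)
(-1*(-47431) + u(-121/230 - 141/189)) + p = (-1*(-47431) + 160*(-121/230 - 141/189)) - 10609/164225 = (47431 + 160*(-121*1/230 - 141*1/189)) - 10609/164225 = (47431 + 160*(-121/230 - 47/63)) - 10609/164225 = (47431 + 160*(-18433/14490)) - 10609/164225 = (47431 - 294928/1449) - 10609/164225 = 68432591/1449 - 10609/164225 = 11238326884534/237962025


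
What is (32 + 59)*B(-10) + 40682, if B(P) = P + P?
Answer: 38862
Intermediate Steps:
B(P) = 2*P
(32 + 59)*B(-10) + 40682 = (32 + 59)*(2*(-10)) + 40682 = 91*(-20) + 40682 = -1820 + 40682 = 38862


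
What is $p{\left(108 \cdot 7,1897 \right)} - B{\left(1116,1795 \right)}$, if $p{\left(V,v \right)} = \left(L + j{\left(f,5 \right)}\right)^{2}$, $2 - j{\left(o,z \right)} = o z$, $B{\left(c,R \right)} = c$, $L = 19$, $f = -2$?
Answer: $-155$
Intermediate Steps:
$j{\left(o,z \right)} = 2 - o z$
$p{\left(V,v \right)} = 961$ ($p{\left(V,v \right)} = \left(19 - \left(-2 - 10\right)\right)^{2} = \left(19 + \left(2 + 10\right)\right)^{2} = \left(19 + 12\right)^{2} = 31^{2} = 961$)
$p{\left(108 \cdot 7,1897 \right)} - B{\left(1116,1795 \right)} = 961 - 1116 = -155$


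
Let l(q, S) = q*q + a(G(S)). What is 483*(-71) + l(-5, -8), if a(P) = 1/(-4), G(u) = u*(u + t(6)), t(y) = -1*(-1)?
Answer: -137073/4 ≈ -34268.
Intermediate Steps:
t(y) = 1
G(u) = u*(1 + u) (G(u) = u*(u + 1) = u*(1 + u))
a(P) = -¼
l(q, S) = -¼ + q² (l(q, S) = q*q - ¼ = q² - ¼ = -¼ + q²)
483*(-71) + l(-5, -8) = 483*(-71) + (-¼ + (-5)²) = -34293 + (-¼ + 25) = -34293 + 99/4 = -137073/4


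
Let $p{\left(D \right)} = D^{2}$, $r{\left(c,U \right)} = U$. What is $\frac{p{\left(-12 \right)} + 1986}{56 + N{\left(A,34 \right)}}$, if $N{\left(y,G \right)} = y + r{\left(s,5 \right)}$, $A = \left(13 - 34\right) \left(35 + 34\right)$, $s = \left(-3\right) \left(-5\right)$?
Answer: $- \frac{1065}{694} \approx -1.5346$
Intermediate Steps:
$s = 15$
$A = -1449$ ($A = \left(-21\right) 69 = -1449$)
$N{\left(y,G \right)} = 5 + y$ ($N{\left(y,G \right)} = y + 5 = 5 + y$)
$\frac{p{\left(-12 \right)} + 1986}{56 + N{\left(A,34 \right)}} = \frac{\left(-12\right)^{2} + 1986}{56 + \left(5 - 1449\right)} = \frac{144 + 1986}{56 - 1444} = \frac{2130}{-1388} = 2130 \left(- \frac{1}{1388}\right) = - \frac{1065}{694}$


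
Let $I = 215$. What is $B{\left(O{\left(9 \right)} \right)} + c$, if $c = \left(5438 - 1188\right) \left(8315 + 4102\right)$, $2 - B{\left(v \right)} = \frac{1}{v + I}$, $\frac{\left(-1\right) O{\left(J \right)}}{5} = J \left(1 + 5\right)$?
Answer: $\frac{2902473861}{55} \approx 5.2772 \cdot 10^{7}$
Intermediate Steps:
$O{\left(J \right)} = - 30 J$ ($O{\left(J \right)} = - 5 J \left(1 + 5\right) = - 5 J 6 = - 5 \cdot 6 J = - 30 J$)
$B{\left(v \right)} = 2 - \frac{1}{215 + v}$ ($B{\left(v \right)} = 2 - \frac{1}{v + 215} = 2 - \frac{1}{215 + v}$)
$c = 52772250$ ($c = 4250 \cdot 12417 = 52772250$)
$B{\left(O{\left(9 \right)} \right)} + c = \frac{429 + 2 \left(\left(-30\right) 9\right)}{215 - 270} + 52772250 = \frac{429 + 2 \left(-270\right)}{215 - 270} + 52772250 = \frac{429 - 540}{-55} + 52772250 = \left(- \frac{1}{55}\right) \left(-111\right) + 52772250 = \frac{111}{55} + 52772250 = \frac{2902473861}{55}$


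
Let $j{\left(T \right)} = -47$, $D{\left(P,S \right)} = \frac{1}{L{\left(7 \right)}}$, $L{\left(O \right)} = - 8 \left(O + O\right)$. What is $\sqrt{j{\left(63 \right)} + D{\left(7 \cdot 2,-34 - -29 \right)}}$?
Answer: $\frac{9 i \sqrt{455}}{28} \approx 6.8563 i$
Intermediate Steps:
$L{\left(O \right)} = - 16 O$ ($L{\left(O \right)} = - 8 \cdot 2 O = - 16 O$)
$D{\left(P,S \right)} = - \frac{1}{112}$ ($D{\left(P,S \right)} = \frac{1}{\left(-16\right) 7} = \frac{1}{-112} = - \frac{1}{112}$)
$\sqrt{j{\left(63 \right)} + D{\left(7 \cdot 2,-34 - -29 \right)}} = \sqrt{-47 - \frac{1}{112}} = \sqrt{- \frac{5265}{112}} = \frac{9 i \sqrt{455}}{28}$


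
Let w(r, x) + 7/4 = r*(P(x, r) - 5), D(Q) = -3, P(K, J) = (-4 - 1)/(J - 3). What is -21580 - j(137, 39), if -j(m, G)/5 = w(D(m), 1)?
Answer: -86105/4 ≈ -21526.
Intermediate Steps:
P(K, J) = -5/(-3 + J)
w(r, x) = -7/4 + r*(-5 - 5/(-3 + r)) (w(r, x) = -7/4 + r*(-5/(-3 + r) - 5) = -7/4 + r*(-5 - 5/(-3 + r)))
j(m, G) = -215/4 (j(m, G) = -5*(21 - 20*(-3)**2 + 33*(-3))/(4*(-3 - 3)) = -5*(21 - 20*9 - 99)/(4*(-6)) = -5*(-1)*(21 - 180 - 99)/(4*6) = -5*(-1)*(-258)/(4*6) = -5*43/4 = -215/4)
-21580 - j(137, 39) = -21580 - 1*(-215/4) = -21580 + 215/4 = -86105/4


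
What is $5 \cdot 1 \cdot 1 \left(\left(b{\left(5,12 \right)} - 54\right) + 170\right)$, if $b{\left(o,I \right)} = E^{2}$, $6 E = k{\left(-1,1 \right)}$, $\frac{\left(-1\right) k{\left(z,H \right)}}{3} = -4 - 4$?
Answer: $660$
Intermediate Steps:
$k{\left(z,H \right)} = 24$ ($k{\left(z,H \right)} = - 3 \left(-4 - 4\right) = \left(-3\right) \left(-8\right) = 24$)
$E = 4$ ($E = \frac{1}{6} \cdot 24 = 4$)
$b{\left(o,I \right)} = 16$ ($b{\left(o,I \right)} = 4^{2} = 16$)
$5 \cdot 1 \cdot 1 \left(\left(b{\left(5,12 \right)} - 54\right) + 170\right) = 5 \cdot 1 \cdot 1 \left(\left(16 - 54\right) + 170\right) = 5 \cdot 1 \left(-38 + 170\right) = 5 \cdot 132 = 660$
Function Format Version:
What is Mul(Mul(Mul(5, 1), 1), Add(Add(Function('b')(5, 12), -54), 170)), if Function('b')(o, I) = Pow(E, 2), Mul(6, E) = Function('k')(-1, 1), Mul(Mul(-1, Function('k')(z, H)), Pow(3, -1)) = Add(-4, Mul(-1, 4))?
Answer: 660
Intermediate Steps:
Function('k')(z, H) = 24 (Function('k')(z, H) = Mul(-3, Add(-4, Mul(-1, 4))) = Mul(-3, Add(-4, -4)) = Mul(-3, -8) = 24)
E = 4 (E = Mul(Rational(1, 6), 24) = 4)
Function('b')(o, I) = 16 (Function('b')(o, I) = Pow(4, 2) = 16)
Mul(Mul(Mul(5, 1), 1), Add(Add(Function('b')(5, 12), -54), 170)) = Mul(Mul(Mul(5, 1), 1), Add(Add(16, -54), 170)) = Mul(Mul(5, 1), Add(-38, 170)) = Mul(5, 132) = 660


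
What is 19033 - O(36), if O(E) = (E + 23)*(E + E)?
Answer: 14785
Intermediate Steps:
O(E) = 2*E*(23 + E) (O(E) = (23 + E)*(2*E) = 2*E*(23 + E))
19033 - O(36) = 19033 - 2*36*(23 + 36) = 19033 - 2*36*59 = 19033 - 1*4248 = 19033 - 4248 = 14785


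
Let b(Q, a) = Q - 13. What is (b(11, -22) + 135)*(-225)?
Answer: -29925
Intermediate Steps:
b(Q, a) = -13 + Q
(b(11, -22) + 135)*(-225) = ((-13 + 11) + 135)*(-225) = (-2 + 135)*(-225) = 133*(-225) = -29925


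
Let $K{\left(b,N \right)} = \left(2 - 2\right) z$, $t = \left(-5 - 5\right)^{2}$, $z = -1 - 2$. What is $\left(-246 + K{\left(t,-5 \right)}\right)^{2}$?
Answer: $60516$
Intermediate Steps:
$z = -3$
$t = 100$ ($t = \left(-10\right)^{2} = 100$)
$K{\left(b,N \right)} = 0$ ($K{\left(b,N \right)} = \left(2 - 2\right) \left(-3\right) = 0 \left(-3\right) = 0$)
$\left(-246 + K{\left(t,-5 \right)}\right)^{2} = \left(-246 + 0\right)^{2} = \left(-246\right)^{2} = 60516$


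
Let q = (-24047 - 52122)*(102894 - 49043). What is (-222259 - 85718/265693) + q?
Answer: -1089872441116772/265693 ≈ -4.1020e+9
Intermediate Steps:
q = -4101776819 (q = -76169*53851 = -4101776819)
(-222259 - 85718/265693) + q = (-222259 - 85718/265693) - 4101776819 = -59052746205/265693 - 4101776819 = -1089872441116772/265693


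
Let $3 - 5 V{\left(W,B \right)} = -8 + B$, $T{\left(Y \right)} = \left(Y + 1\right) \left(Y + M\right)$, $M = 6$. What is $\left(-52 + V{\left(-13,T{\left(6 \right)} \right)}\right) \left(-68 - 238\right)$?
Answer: $\frac{101898}{5} \approx 20380.0$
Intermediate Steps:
$T{\left(Y \right)} = \left(1 + Y\right) \left(6 + Y\right)$ ($T{\left(Y \right)} = \left(Y + 1\right) \left(Y + 6\right) = \left(1 + Y\right) \left(6 + Y\right)$)
$V{\left(W,B \right)} = \frac{11}{5} - \frac{B}{5}$ ($V{\left(W,B \right)} = \frac{3}{5} - \frac{-8 + B}{5} = \frac{3}{5} - \left(- \frac{8}{5} + \frac{B}{5}\right) = \frac{11}{5} - \frac{B}{5}$)
$\left(-52 + V{\left(-13,T{\left(6 \right)} \right)}\right) \left(-68 - 238\right) = \left(-52 + \left(\frac{11}{5} - \frac{6 + 6^{2} + 7 \cdot 6}{5}\right)\right) \left(-68 - 238\right) = \left(-52 + \left(\frac{11}{5} - \frac{6 + 36 + 42}{5}\right)\right) \left(-306\right) = \left(-52 + \left(\frac{11}{5} - \frac{84}{5}\right)\right) \left(-306\right) = \left(-52 - \frac{73}{5}\right) \left(-306\right) = \left(- \frac{333}{5}\right) \left(-306\right) = \frac{101898}{5}$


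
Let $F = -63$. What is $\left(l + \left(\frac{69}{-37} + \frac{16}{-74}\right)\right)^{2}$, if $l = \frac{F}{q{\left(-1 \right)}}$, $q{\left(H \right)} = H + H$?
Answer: $\frac{4739329}{5476} \approx 865.47$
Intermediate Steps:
$q{\left(H \right)} = 2 H$
$l = \frac{63}{2}$ ($l = - \frac{63}{2 \left(-1\right)} = - \frac{63}{-2} = \left(-63\right) \left(- \frac{1}{2}\right) = \frac{63}{2} \approx 31.5$)
$\left(l + \left(\frac{69}{-37} + \frac{16}{-74}\right)\right)^{2} = \left(\frac{63}{2} + \left(\frac{69}{-37} + \frac{16}{-74}\right)\right)^{2} = \left(\frac{63}{2} + \left(69 \left(- \frac{1}{37}\right) + 16 \left(- \frac{1}{74}\right)\right)\right)^{2} = \left(\frac{63}{2} - \frac{77}{37}\right)^{2} = \left(\frac{2177}{74}\right)^{2} = \frac{4739329}{5476}$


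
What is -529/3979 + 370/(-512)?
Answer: -37893/44288 ≈ -0.85560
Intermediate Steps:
-529/3979 + 370/(-512) = -529*1/3979 + 370*(-1/512) = -23/173 - 185/256 = -37893/44288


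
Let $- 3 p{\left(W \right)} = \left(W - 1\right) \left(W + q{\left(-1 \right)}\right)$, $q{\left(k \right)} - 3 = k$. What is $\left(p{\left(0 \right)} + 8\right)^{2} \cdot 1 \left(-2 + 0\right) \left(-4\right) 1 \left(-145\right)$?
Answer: $- \frac{784160}{9} \approx -87129.0$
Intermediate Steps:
$q{\left(k \right)} = 3 + k$
$p{\left(W \right)} = - \frac{\left(-1 + W\right) \left(2 + W\right)}{3}$ ($p{\left(W \right)} = - \frac{\left(W - 1\right) \left(W + \left(3 - 1\right)\right)}{3} = - \frac{\left(-1 + W\right) \left(W + 2\right)}{3} = - \frac{\left(-1 + W\right) \left(2 + W\right)}{3}$)
$\left(p{\left(0 \right)} + 8\right)^{2} \cdot 1 \left(-2 + 0\right) \left(-4\right) 1 \left(-145\right) = \left(\left(\frac{2}{3} - 0 - \frac{0^{2}}{3}\right) + 8\right)^{2} \cdot 1 \left(-2 + 0\right) \left(-4\right) 1 \left(-145\right) = \left(\left(\frac{2}{3} + 0 - 0\right) + 8\right)^{2} \cdot 1 \left(\left(-2\right) \left(-4\right)\right) 1 \left(-145\right) = \left(\left(\frac{2}{3} + 0 + 0\right) + 8\right)^{2} \cdot 1 \cdot 8 \cdot 1 \left(-145\right) = \left(\frac{2}{3} + 8\right)^{2} \cdot 8 \cdot 1 \left(-145\right) = \left(\frac{26}{3}\right)^{2} \cdot 8 \left(-145\right) = \frac{676}{9} \cdot 8 \left(-145\right) = \frac{5408}{9} \left(-145\right) = - \frac{784160}{9}$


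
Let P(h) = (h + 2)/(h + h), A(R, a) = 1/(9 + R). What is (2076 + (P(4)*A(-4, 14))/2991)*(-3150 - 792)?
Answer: -81590414211/9970 ≈ -8.1836e+6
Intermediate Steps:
P(h) = (2 + h)/(2*h) (P(h) = (2 + h)/((2*h)) = (2 + h)*(1/(2*h)) = (2 + h)/(2*h))
(2076 + (P(4)*A(-4, 14))/2991)*(-3150 - 792) = (2076 + (((½)*(2 + 4)/4)/(9 - 4))/2991)*(-3150 - 792) = (2076 + (((½)*(¼)*6)/5)*(1/2991))*(-3942) = (2076 + ((¾)*(⅕))*(1/2991))*(-3942) = (2076 + (3/20)*(1/2991))*(-3942) = (2076 + 1/19940)*(-3942) = (41395441/19940)*(-3942) = -81590414211/9970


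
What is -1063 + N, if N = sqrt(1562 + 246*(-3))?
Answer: -1063 + 2*sqrt(206) ≈ -1034.3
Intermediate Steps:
N = 2*sqrt(206) (N = sqrt(1562 - 738) = sqrt(824) = 2*sqrt(206) ≈ 28.705)
-1063 + N = -1063 + 2*sqrt(206)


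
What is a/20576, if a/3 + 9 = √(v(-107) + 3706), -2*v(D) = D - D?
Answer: -27/20576 + 3*√3706/20576 ≈ 0.0075637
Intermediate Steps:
v(D) = 0 (v(D) = -(D - D)/2 = -½*0 = 0)
a = -27 + 3*√3706 (a = -27 + 3*√(0 + 3706) = -27 + 3*√3706 ≈ 155.63)
a/20576 = (-27 + 3*√3706)/20576 = (-27 + 3*√3706)*(1/20576) = -27/20576 + 3*√3706/20576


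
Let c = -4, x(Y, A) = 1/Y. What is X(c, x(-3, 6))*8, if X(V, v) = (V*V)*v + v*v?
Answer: -376/9 ≈ -41.778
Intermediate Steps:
X(V, v) = v² + v*V² (X(V, v) = V²*v + v² = v*V² + v² = v² + v*V²)
X(c, x(-3, 6))*8 = ((1/(-3) + (-4)²)/(-3))*8 = -(-⅓ + 16)/3*8 = -⅓*47/3*8 = -47/9*8 = -376/9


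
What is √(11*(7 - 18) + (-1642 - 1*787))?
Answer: 5*I*√102 ≈ 50.497*I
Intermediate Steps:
√(11*(7 - 18) + (-1642 - 1*787)) = √(11*(-11) + (-1642 - 787)) = √(-121 - 2429) = √(-2550) = 5*I*√102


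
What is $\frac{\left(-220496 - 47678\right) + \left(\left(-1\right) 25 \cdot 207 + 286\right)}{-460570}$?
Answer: $\frac{273063}{460570} \approx 0.59288$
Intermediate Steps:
$\frac{\left(-220496 - 47678\right) + \left(\left(-1\right) 25 \cdot 207 + 286\right)}{-460570} = \left(-268174 + \left(\left(-25\right) 207 + 286\right)\right) \left(- \frac{1}{460570}\right) = \left(-268174 + \left(-5175 + 286\right)\right) \left(- \frac{1}{460570}\right) = \left(-268174 - 4889\right) \left(- \frac{1}{460570}\right) = \left(-273063\right) \left(- \frac{1}{460570}\right) = \frac{273063}{460570}$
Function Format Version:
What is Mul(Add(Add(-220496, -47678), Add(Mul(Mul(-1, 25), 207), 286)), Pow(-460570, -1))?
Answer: Rational(273063, 460570) ≈ 0.59288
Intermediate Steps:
Mul(Add(Add(-220496, -47678), Add(Mul(Mul(-1, 25), 207), 286)), Pow(-460570, -1)) = Mul(Add(-268174, Add(Mul(-25, 207), 286)), Rational(-1, 460570)) = Mul(Add(-268174, Add(-5175, 286)), Rational(-1, 460570)) = Mul(Add(-268174, -4889), Rational(-1, 460570)) = Mul(-273063, Rational(-1, 460570)) = Rational(273063, 460570)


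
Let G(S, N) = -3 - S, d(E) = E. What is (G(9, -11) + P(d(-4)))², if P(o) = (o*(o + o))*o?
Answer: 19600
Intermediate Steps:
P(o) = 2*o³ (P(o) = (o*(2*o))*o = (2*o²)*o = 2*o³)
(G(9, -11) + P(d(-4)))² = ((-3 - 1*9) + 2*(-4)³)² = ((-3 - 9) + 2*(-64))² = (-12 - 128)² = (-140)² = 19600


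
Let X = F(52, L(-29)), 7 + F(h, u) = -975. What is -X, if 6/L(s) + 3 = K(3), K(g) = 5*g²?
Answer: 982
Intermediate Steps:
L(s) = ⅐ (L(s) = 6/(-3 + 5*3²) = 6/(-3 + 5*9) = 6/(-3 + 45) = 6/42 = 6*(1/42) = ⅐)
F(h, u) = -982 (F(h, u) = -7 - 975 = -982)
X = -982
-X = -1*(-982) = 982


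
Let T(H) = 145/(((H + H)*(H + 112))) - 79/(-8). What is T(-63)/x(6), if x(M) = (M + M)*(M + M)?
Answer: 243293/3556224 ≈ 0.068413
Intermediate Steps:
x(M) = 4*M² (x(M) = (2*M)*(2*M) = 4*M²)
T(H) = 79/8 + 145/(2*H*(112 + H)) (T(H) = 145/(((2*H)*(112 + H))) - 79*(-⅛) = 145/((2*H*(112 + H))) + 79/8 = 145*(1/(2*H*(112 + H))) + 79/8 = 145/(2*H*(112 + H)) + 79/8 = 79/8 + 145/(2*H*(112 + H)))
T(-63)/x(6) = ((⅛)*(580 + 79*(-63)² + 8848*(-63))/(-63*(112 - 63)))/((4*6²)) = ((⅛)*(-1/63)*(580 + 79*3969 - 557424)/49)/((4*36)) = ((⅛)*(-1/63)*(1/49)*(580 + 313551 - 557424))/144 = ((⅛)*(-1/63)*(1/49)*(-243293))*(1/144) = (243293/24696)*(1/144) = 243293/3556224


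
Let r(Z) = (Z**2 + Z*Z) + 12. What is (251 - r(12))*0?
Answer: 0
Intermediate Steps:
r(Z) = 12 + 2*Z**2 (r(Z) = (Z**2 + Z**2) + 12 = 2*Z**2 + 12 = 12 + 2*Z**2)
(251 - r(12))*0 = (251 - (12 + 2*12**2))*0 = (251 - (12 + 2*144))*0 = (251 - (12 + 288))*0 = (251 - 1*300)*0 = (251 - 300)*0 = -49*0 = 0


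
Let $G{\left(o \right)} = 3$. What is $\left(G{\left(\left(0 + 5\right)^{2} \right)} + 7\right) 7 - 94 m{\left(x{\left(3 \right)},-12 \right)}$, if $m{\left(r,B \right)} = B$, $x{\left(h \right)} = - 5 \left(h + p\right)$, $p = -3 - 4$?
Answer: $1198$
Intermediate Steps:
$p = -7$
$x{\left(h \right)} = 35 - 5 h$ ($x{\left(h \right)} = - 5 \left(h - 7\right) = - 5 \left(-7 + h\right) = 35 - 5 h$)
$\left(G{\left(\left(0 + 5\right)^{2} \right)} + 7\right) 7 - 94 m{\left(x{\left(3 \right)},-12 \right)} = \left(3 + 7\right) 7 - -1128 = 10 \cdot 7 + 1128 = 70 + 1128 = 1198$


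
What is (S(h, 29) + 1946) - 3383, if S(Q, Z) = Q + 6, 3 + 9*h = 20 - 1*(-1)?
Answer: -1429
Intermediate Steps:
h = 2 (h = -⅓ + (20 - 1*(-1))/9 = -⅓ + (20 + 1)/9 = -⅓ + (⅑)*21 = -⅓ + 7/3 = 2)
S(Q, Z) = 6 + Q
(S(h, 29) + 1946) - 3383 = ((6 + 2) + 1946) - 3383 = (8 + 1946) - 3383 = 1954 - 3383 = -1429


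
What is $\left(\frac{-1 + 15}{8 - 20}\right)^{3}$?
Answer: $- \frac{343}{216} \approx -1.588$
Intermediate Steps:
$\left(\frac{-1 + 15}{8 - 20}\right)^{3} = \left(\frac{14}{-12}\right)^{3} = \left(14 \left(- \frac{1}{12}\right)\right)^{3} = \left(- \frac{7}{6}\right)^{3} = - \frac{343}{216}$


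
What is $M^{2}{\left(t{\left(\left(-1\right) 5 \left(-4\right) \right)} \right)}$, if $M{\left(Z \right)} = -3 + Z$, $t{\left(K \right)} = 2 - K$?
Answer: $441$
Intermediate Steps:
$M^{2}{\left(t{\left(\left(-1\right) 5 \left(-4\right) \right)} \right)} = \left(-3 + \left(2 - \left(-1\right) 5 \left(-4\right)\right)\right)^{2} = \left(-3 + \left(2 - \left(-5\right) \left(-4\right)\right)\right)^{2} = \left(-3 + \left(2 - 20\right)\right)^{2} = \left(-3 - 18\right)^{2} = \left(-21\right)^{2} = 441$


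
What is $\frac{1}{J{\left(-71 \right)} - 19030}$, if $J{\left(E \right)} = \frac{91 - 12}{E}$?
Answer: $- \frac{71}{1351209} \approx -5.2546 \cdot 10^{-5}$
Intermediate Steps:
$J{\left(E \right)} = \frac{79}{E}$ ($J{\left(E \right)} = \frac{91 - 12}{E} = \frac{79}{E}$)
$\frac{1}{J{\left(-71 \right)} - 19030} = \frac{1}{\frac{79}{-71} - 19030} = \frac{1}{79 \left(- \frac{1}{71}\right) - 19030} = \frac{1}{- \frac{79}{71} - 19030} = \frac{1}{- \frac{1351209}{71}} = - \frac{71}{1351209}$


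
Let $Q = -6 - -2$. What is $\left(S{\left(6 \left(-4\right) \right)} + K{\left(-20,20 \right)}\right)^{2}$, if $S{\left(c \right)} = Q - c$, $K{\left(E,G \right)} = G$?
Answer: $1600$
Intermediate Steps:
$Q = -4$ ($Q = -6 + 2 = -4$)
$S{\left(c \right)} = -4 - c$
$\left(S{\left(6 \left(-4\right) \right)} + K{\left(-20,20 \right)}\right)^{2} = \left(\left(-4 - 6 \left(-4\right)\right) + 20\right)^{2} = \left(\left(-4 - -24\right) + 20\right)^{2} = \left(\left(-4 + 24\right) + 20\right)^{2} = \left(20 + 20\right)^{2} = 40^{2} = 1600$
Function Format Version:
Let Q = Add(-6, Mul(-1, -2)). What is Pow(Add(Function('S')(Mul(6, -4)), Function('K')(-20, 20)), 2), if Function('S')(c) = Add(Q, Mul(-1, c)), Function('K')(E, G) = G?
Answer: 1600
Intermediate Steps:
Q = -4 (Q = Add(-6, 2) = -4)
Function('S')(c) = Add(-4, Mul(-1, c))
Pow(Add(Function('S')(Mul(6, -4)), Function('K')(-20, 20)), 2) = Pow(Add(Add(-4, Mul(-1, Mul(6, -4))), 20), 2) = Pow(Add(Add(-4, Mul(-1, -24)), 20), 2) = Pow(Add(Add(-4, 24), 20), 2) = Pow(Add(20, 20), 2) = Pow(40, 2) = 1600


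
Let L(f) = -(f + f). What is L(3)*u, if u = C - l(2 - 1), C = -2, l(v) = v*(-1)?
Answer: 6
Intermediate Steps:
l(v) = -v
L(f) = -2*f
u = -1 (u = -2 - (-1)*(2 - 1) = -2 - (-1) = -2 - 1*(-1) = -2 + 1 = -1)
L(3)*u = -2*3*(-1) = -6*(-1) = 6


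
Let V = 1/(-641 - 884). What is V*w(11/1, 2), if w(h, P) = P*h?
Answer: -22/1525 ≈ -0.014426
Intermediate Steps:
V = -1/1525 (V = 1/(-1525) = -1/1525 ≈ -0.00065574)
V*w(11/1, 2) = -2*11/1/1525 = -2*11*1/1525 = -2*11/1525 = -1/1525*22 = -22/1525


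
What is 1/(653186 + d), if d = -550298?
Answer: 1/102888 ≈ 9.7193e-6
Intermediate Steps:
1/(653186 + d) = 1/(653186 - 550298) = 1/102888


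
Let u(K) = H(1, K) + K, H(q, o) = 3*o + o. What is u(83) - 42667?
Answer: -42252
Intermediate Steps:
H(q, o) = 4*o
u(K) = 5*K (u(K) = 4*K + K = 5*K)
u(83) - 42667 = 5*83 - 42667 = 415 - 42667 = -42252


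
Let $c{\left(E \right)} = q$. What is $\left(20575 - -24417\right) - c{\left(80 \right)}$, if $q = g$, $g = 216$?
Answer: $44776$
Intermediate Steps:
$q = 216$
$c{\left(E \right)} = 216$
$\left(20575 - -24417\right) - c{\left(80 \right)} = \left(20575 - -24417\right) - 216 = \left(20575 + 24417\right) - 216 = 44992 - 216 = 44776$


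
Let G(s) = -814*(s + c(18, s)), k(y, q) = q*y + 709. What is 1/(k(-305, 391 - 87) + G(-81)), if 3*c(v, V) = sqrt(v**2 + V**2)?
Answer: -26077/173123989 + 2442*sqrt(85)/173123989 ≈ -2.0580e-5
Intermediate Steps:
k(y, q) = 709 + q*y
c(v, V) = sqrt(V**2 + v**2)/3 (c(v, V) = sqrt(v**2 + V**2)/3 = sqrt(V**2 + v**2)/3)
G(s) = -814*s - 814*sqrt(324 + s**2)/3 (G(s) = -814*(s + sqrt(s**2 + 18**2)/3) = -814*(s + sqrt(s**2 + 324)/3) = -814*(s + sqrt(324 + s**2)/3) = -814*s - 814*sqrt(324 + s**2)/3)
1/(k(-305, 391 - 87) + G(-81)) = 1/((709 + (391 - 87)*(-305)) + (-814*(-81) - 814*sqrt(324 + (-81)**2)/3)) = 1/((709 + 304*(-305)) + (65934 - 814*sqrt(324 + 6561)/3)) = 1/((709 - 92720) + (65934 - 2442*sqrt(85))) = 1/(-92011 + (65934 - 2442*sqrt(85))) = 1/(-26077 - 2442*sqrt(85))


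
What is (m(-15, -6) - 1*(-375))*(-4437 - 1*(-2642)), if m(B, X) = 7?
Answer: -685690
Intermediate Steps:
(m(-15, -6) - 1*(-375))*(-4437 - 1*(-2642)) = (7 - 1*(-375))*(-4437 - 1*(-2642)) = (7 + 375)*(-4437 + 2642) = 382*(-1795) = -685690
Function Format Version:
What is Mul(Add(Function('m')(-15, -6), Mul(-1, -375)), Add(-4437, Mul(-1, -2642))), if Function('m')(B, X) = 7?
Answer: -685690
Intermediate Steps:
Mul(Add(Function('m')(-15, -6), Mul(-1, -375)), Add(-4437, Mul(-1, -2642))) = Mul(Add(7, Mul(-1, -375)), Add(-4437, Mul(-1, -2642))) = Mul(Add(7, 375), Add(-4437, 2642)) = Mul(382, -1795) = -685690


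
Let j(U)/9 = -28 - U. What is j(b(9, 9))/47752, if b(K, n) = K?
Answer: -333/47752 ≈ -0.0069735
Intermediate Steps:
j(U) = -252 - 9*U (j(U) = 9*(-28 - U) = -252 - 9*U)
j(b(9, 9))/47752 = (-252 - 9*9)/47752 = (-252 - 81)*(1/47752) = -333*1/47752 = -333/47752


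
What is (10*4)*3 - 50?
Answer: 70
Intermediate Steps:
(10*4)*3 - 50 = 40*3 - 50 = 120 - 50 = 70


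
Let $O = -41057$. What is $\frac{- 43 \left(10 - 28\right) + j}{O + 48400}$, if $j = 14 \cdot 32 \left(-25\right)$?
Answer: $- \frac{10426}{7343} \approx -1.4199$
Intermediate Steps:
$j = -11200$ ($j = 448 \left(-25\right) = -11200$)
$\frac{- 43 \left(10 - 28\right) + j}{O + 48400} = \frac{- 43 \left(10 - 28\right) - 11200}{-41057 + 48400} = \frac{\left(-43\right) \left(-18\right) - 11200}{7343} = \left(774 - 11200\right) \frac{1}{7343} = \left(-10426\right) \frac{1}{7343} = - \frac{10426}{7343}$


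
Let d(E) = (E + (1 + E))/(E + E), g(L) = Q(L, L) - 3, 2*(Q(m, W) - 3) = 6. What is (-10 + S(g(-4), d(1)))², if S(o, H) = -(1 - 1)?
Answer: 100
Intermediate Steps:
Q(m, W) = 6 (Q(m, W) = 3 + (½)*6 = 3 + 3 = 6)
g(L) = 3 (g(L) = 6 - 3 = 3)
d(E) = (1 + 2*E)/(2*E) (d(E) = (1 + 2*E)/((2*E)) = (1 + 2*E)*(1/(2*E)) = (1 + 2*E)/(2*E))
S(o, H) = 0 (S(o, H) = -1*0 = 0)
(-10 + S(g(-4), d(1)))² = (-10 + 0)² = (-10)² = 100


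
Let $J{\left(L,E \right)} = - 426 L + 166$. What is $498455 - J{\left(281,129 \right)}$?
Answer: $617995$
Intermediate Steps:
$J{\left(L,E \right)} = 166 - 426 L$
$498455 - J{\left(281,129 \right)} = 498455 - \left(166 - 119706\right) = 498455 - -119540 = 498455 + 119540 = 617995$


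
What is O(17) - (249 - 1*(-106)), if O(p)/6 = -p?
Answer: -457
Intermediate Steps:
O(p) = -6*p (O(p) = 6*(-p) = -6*p)
O(17) - (249 - 1*(-106)) = -6*17 - (249 - 1*(-106)) = -102 - (249 + 106) = -102 - 1*355 = -102 - 355 = -457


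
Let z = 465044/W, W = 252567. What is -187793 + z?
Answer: -11830843/63 ≈ -1.8779e+5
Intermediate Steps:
z = 116/63 (z = 465044/252567 = 465044*(1/252567) = 116/63 ≈ 1.8413)
-187793 + z = -187793 + 116/63 = -11830843/63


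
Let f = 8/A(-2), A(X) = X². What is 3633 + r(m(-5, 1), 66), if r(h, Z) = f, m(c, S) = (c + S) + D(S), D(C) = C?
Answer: 3635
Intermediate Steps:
m(c, S) = c + 2*S (m(c, S) = (c + S) + S = (S + c) + S = c + 2*S)
f = 2 (f = 8/((-2)²) = 8/4 = 8*(¼) = 2)
r(h, Z) = 2
3633 + r(m(-5, 1), 66) = 3633 + 2 = 3635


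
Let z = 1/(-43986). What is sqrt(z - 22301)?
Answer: I*sqrt(43147265582982)/43986 ≈ 149.34*I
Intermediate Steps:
z = -1/43986 ≈ -2.2735e-5
sqrt(z - 22301) = sqrt(-1/43986 - 22301) = sqrt(-980931787/43986) = I*sqrt(43147265582982)/43986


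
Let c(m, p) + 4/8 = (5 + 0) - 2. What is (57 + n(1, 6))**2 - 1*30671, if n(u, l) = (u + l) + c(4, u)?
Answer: -104995/4 ≈ -26249.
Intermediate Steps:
c(m, p) = 5/2 (c(m, p) = -1/2 + ((5 + 0) - 2) = -1/2 + (5 - 2) = -1/2 + 3 = 5/2)
n(u, l) = 5/2 + l + u (n(u, l) = (u + l) + 5/2 = (l + u) + 5/2 = 5/2 + l + u)
(57 + n(1, 6))**2 - 1*30671 = (57 + (5/2 + 6 + 1))**2 - 1*30671 = (57 + 19/2)**2 - 30671 = (133/2)**2 - 30671 = 17689/4 - 30671 = -104995/4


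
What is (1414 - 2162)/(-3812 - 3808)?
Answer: 187/1905 ≈ 0.098163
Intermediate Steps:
(1414 - 2162)/(-3812 - 3808) = -748/(-7620) = -748*(-1/7620) = 187/1905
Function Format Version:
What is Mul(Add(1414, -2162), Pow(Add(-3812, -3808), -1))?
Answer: Rational(187, 1905) ≈ 0.098163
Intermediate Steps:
Mul(Add(1414, -2162), Pow(Add(-3812, -3808), -1)) = Mul(-748, Pow(-7620, -1)) = Mul(-748, Rational(-1, 7620)) = Rational(187, 1905)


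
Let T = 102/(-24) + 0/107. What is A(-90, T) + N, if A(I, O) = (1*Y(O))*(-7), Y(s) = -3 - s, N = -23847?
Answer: -95423/4 ≈ -23856.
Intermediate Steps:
T = -17/4 (T = 102*(-1/24) + 0*(1/107) = -17/4 + 0 = -17/4 ≈ -4.2500)
A(I, O) = 21 + 7*O (A(I, O) = (1*(-3 - O))*(-7) = (-3 - O)*(-7) = 21 + 7*O)
A(-90, T) + N = (21 + 7*(-17/4)) - 23847 = (21 - 119/4) - 23847 = -35/4 - 23847 = -95423/4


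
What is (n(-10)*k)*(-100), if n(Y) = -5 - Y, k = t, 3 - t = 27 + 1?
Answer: 12500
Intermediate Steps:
t = -25 (t = 3 - (27 + 1) = 3 - 1*28 = 3 - 28 = -25)
k = -25
(n(-10)*k)*(-100) = ((-5 - 1*(-10))*(-25))*(-100) = ((-5 + 10)*(-25))*(-100) = (5*(-25))*(-100) = -125*(-100) = 12500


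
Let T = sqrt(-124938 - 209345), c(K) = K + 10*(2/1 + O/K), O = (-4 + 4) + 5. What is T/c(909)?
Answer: 909*I*sqrt(334283)/844511 ≈ 0.62232*I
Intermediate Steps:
O = 5 (O = 0 + 5 = 5)
c(K) = 20 + K + 50/K (c(K) = K + 10*(2/1 + 5/K) = K + 10*(2*1 + 5/K) = K + 10*(2 + 5/K) = K + (20 + 50/K) = 20 + K + 50/K)
T = I*sqrt(334283) (T = sqrt(-334283) = I*sqrt(334283) ≈ 578.17*I)
T/c(909) = (I*sqrt(334283))/(20 + 909 + 50/909) = (I*sqrt(334283))/(844511/909) = (I*sqrt(334283))*(909/844511) = 909*I*sqrt(334283)/844511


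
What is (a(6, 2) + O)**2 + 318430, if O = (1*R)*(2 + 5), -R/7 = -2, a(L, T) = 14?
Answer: 330974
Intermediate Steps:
R = 14 (R = -7*(-2) = 14)
O = 98 (O = (1*14)*(2 + 5) = 14*7 = 98)
(a(6, 2) + O)**2 + 318430 = (14 + 98)**2 + 318430 = 112**2 + 318430 = 12544 + 318430 = 330974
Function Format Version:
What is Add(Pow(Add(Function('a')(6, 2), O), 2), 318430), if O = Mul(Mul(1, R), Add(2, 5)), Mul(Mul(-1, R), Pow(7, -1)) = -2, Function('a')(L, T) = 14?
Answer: 330974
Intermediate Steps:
R = 14 (R = Mul(-7, -2) = 14)
O = 98 (O = Mul(Mul(1, 14), Add(2, 5)) = Mul(14, 7) = 98)
Add(Pow(Add(Function('a')(6, 2), O), 2), 318430) = Add(Pow(Add(14, 98), 2), 318430) = Add(Pow(112, 2), 318430) = Add(12544, 318430) = 330974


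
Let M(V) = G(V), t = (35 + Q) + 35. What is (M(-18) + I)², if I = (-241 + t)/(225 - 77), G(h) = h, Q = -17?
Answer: 508369/1369 ≈ 371.34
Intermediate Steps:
t = 53 (t = (35 - 17) + 35 = 18 + 35 = 53)
M(V) = V
I = -47/37 (I = (-241 + 53)/(225 - 77) = -188/148 = -188*1/148 = -47/37 ≈ -1.2703)
(M(-18) + I)² = (-18 - 47/37)² = (-713/37)² = 508369/1369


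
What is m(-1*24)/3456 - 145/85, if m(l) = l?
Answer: -4193/2448 ≈ -1.7128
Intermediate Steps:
m(-1*24)/3456 - 145/85 = -1*24/3456 - 145/85 = -24*1/3456 - 145*1/85 = -1/144 - 29/17 = -4193/2448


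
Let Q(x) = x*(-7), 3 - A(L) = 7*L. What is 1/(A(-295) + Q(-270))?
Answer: 1/3958 ≈ 0.00025265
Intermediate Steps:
A(L) = 3 - 7*L
Q(x) = -7*x
1/(A(-295) + Q(-270)) = 1/((3 - 7*(-295)) - 7*(-270)) = 1/((3 + 2065) + 1890) = 1/(2068 + 1890) = 1/3958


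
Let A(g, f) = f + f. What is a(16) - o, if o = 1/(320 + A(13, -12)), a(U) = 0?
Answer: -1/296 ≈ -0.0033784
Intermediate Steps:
A(g, f) = 2*f
o = 1/296 (o = 1/(320 + 2*(-12)) = 1/(320 - 24) = 1/296 ≈ 0.0033784)
a(16) - o = 0 - 1*1/296 = 0 - 1/296 = -1/296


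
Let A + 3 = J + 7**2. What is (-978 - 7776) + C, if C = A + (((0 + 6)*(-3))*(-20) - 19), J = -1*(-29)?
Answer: -8338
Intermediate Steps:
J = 29
A = 75 (A = -3 + (29 + 7**2) = -3 + (29 + 49) = -3 + 78 = 75)
C = 416 (C = 75 + (((0 + 6)*(-3))*(-20) - 19) = 75 + ((6*(-3))*(-20) - 19) = 75 + (-18*(-20) - 19) = 75 + (360 - 19) = 75 + 341 = 416)
(-978 - 7776) + C = (-978 - 7776) + 416 = -8754 + 416 = -8338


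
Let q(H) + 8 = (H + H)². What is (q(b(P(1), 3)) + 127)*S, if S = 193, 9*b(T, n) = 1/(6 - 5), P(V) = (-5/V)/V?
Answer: 1861099/81 ≈ 22977.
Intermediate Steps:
P(V) = -5/V²
b(T, n) = ⅑ (b(T, n) = 1/(9*(6 - 5)) = (⅑)/1 = (⅑)*1 = ⅑)
q(H) = -8 + 4*H² (q(H) = -8 + (H + H)² = -8 + (2*H)² = -8 + 4*H²)
(q(b(P(1), 3)) + 127)*S = ((-8 + 4*(⅑)²) + 127)*193 = ((-8 + 4*(1/81)) + 127)*193 = ((-8 + 4/81) + 127)*193 = (-644/81 + 127)*193 = (9643/81)*193 = 1861099/81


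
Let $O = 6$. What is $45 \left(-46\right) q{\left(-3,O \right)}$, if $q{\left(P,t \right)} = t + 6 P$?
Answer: $24840$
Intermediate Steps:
$45 \left(-46\right) q{\left(-3,O \right)} = 45 \left(-46\right) \left(6 + 6 \left(-3\right)\right) = - 2070 \left(6 - 18\right) = \left(-2070\right) \left(-12\right) = 24840$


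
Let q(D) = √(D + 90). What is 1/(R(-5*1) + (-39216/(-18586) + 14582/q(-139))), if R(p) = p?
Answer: -12229522949/18363138000420677 + 8815095226826*I/18363138000420677 ≈ -6.6598e-7 + 0.00048004*I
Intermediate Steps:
q(D) = √(90 + D)
1/(R(-5*1) + (-39216/(-18586) + 14582/q(-139))) = 1/(-5*1 + (-39216/(-18586) + 14582/(√(90 - 139)))) = 1/(-5 + (-39216*(-1/18586) + 14582/(√(-49)))) = 1/(-5 + (19608/9293 + 14582/((7*I)))) = 1/(-5 + (19608/9293 + 14582*(-I/7))) = 1/(-5 + (19608/9293 - 14582*I/7)) = 1/(-26857/9293 - 14582*I/7) = 4231632601*(-26857/9293 + 14582*I/7)/18363138000420677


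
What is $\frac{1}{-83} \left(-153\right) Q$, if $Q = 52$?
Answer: $\frac{7956}{83} \approx 95.855$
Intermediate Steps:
$\frac{1}{-83} \left(-153\right) Q = \frac{1}{-83} \left(-153\right) 52 = \left(- \frac{1}{83}\right) \left(-153\right) 52 = \frac{153}{83} \cdot 52 = \frac{7956}{83}$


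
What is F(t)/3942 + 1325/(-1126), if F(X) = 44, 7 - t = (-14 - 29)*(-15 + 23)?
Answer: -2586803/2219346 ≈ -1.1656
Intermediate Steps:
t = 351 (t = 7 - (-14 - 29)*(-15 + 23) = 7 - (-43)*8 = 7 - 1*(-344) = 7 + 344 = 351)
F(t)/3942 + 1325/(-1126) = 44/3942 + 1325/(-1126) = 44*(1/3942) + 1325*(-1/1126) = 22/1971 - 1325/1126 = -2586803/2219346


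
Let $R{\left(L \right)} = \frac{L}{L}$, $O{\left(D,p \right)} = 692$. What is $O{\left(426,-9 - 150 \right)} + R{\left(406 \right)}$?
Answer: $693$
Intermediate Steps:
$R{\left(L \right)} = 1$
$O{\left(426,-9 - 150 \right)} + R{\left(406 \right)} = 692 + 1 = 693$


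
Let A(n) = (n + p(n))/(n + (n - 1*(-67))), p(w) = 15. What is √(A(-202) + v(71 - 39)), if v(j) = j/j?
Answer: 2*√44147/337 ≈ 1.2470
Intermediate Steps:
v(j) = 1
A(n) = (15 + n)/(67 + 2*n) (A(n) = (n + 15)/(n + (n - 1*(-67))) = (15 + n)/(n + (n + 67)) = (15 + n)/(n + (67 + n)) = (15 + n)/(67 + 2*n))
√(A(-202) + v(71 - 39)) = √((15 - 202)/(67 + 2*(-202)) + 1) = √(-187/(67 - 404) + 1) = √(-187/(-337) + 1) = √(-1/337*(-187) + 1) = √(187/337 + 1) = √(524/337) = 2*√44147/337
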